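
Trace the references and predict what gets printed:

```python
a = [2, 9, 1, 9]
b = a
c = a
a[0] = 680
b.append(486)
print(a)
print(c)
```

Key concept: multiple aliases.
Step by step:
`a = [2, 9, 1, 9]` → a = [2, 9, 1, 9]
`b = a` → b = [2, 9, 1, 9] (same object as a)
`c = a` → c = [2, 9, 1, 9] (same object as a, b)
`a[0] = 680` → a = [680, 9, 1, 9] (same object as b, c); b = [680, 9, 1, 9] (same object as a, c); c = [680, 9, 1, 9] (same object as a, b)
`b.append(486)` → a = [680, 9, 1, 9, 486] (same object as b, c); b = [680, 9, 1, 9, 486] (same object as a, c); c = [680, 9, 1, 9, 486] (same object as a, b)
`print(a)` → prints [680, 9, 1, 9, 486]
`print(c)` → prints [680, 9, 1, 9, 486]

Answer:
[680, 9, 1, 9, 486]
[680, 9, 1, 9, 486]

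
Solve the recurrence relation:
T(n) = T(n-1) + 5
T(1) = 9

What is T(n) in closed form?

Unrolling: T(n) = T(1) + 5·(n-1) = 9 + 5(n-1) = 5n + 4.

Answer: T(n) = 5n + 4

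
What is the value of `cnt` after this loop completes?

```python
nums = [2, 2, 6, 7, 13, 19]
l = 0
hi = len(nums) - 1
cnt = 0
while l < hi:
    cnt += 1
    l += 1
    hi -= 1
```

Iterations until pointers meet (list length 6)
`cnt` takes the values: 0 → 1 → 2 → 3

Answer: 3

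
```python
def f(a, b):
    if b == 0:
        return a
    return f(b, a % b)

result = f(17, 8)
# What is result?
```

f(17, 8) -> f(8, 1) -> f(1, 0) -> 1

Answer: 1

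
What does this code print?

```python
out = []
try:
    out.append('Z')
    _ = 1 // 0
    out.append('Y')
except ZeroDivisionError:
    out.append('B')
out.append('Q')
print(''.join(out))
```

Execution trace: 'Z' (try body) → 'B' (except ZeroDivisionError) → 'Q' (after the try/except). Output: ZBQ

Answer: ZBQ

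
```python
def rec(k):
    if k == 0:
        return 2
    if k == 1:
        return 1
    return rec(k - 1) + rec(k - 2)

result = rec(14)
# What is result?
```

Build up from base cases: rec(0)=2, rec(1)=1, rec(2)=3, rec(3)=4, rec(4)=7, rec(5)=11, rec(6)=18, ..., rec(14)=843

Answer: 843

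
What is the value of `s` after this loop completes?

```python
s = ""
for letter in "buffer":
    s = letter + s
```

Reverse 'buffer'
`s` takes the values: "" → "b" → "ub" → "fub" → "ffub" → "effub" → "reffub"

Answer: "reffub"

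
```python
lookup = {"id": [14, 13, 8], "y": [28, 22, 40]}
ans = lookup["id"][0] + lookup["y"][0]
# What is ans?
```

Trace:
`lookup = {"id": [14, 13, 8], "y": [28, 22, 40]}` → lookup = {'id': [14, 13, 8], 'y': [28, 22, 40]}
`ans = lookup["id"][0] + lookup["y"][0]` → ans = 42
So ans = 42

Answer: 42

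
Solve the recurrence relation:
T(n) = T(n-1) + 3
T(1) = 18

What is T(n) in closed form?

Unrolling: T(n) = T(1) + 3·(n-1) = 18 + 3(n-1) = 3n + 15.

Answer: T(n) = 3n + 15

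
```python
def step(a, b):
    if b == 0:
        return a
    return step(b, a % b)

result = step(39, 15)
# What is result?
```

step(39, 15) -> step(15, 9) -> step(9, 6) -> step(6, 3) -> step(3, 0) -> 3

Answer: 3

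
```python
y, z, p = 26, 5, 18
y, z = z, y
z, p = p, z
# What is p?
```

Trace:
`y, z, p = 26, 5, 18` → y = 26; z = 5; p = 18
`y, z = z, y` → y = 5; z = 26
`z, p = p, z` → z = 18; p = 26
So p = 26

Answer: 26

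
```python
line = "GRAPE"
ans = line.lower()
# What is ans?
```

Trace:
`line = "GRAPE"` → line = 'GRAPE'
`ans = line.lower()` → ans = 'grape'
So ans = 'grape'

Answer: 'grape'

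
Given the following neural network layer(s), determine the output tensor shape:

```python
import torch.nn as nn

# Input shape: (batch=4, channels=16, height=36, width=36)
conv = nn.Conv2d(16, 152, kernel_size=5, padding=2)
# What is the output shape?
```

Input: (4, 16, 36, 36) -> Output: (4, 152, 36, 36)

Answer: (4, 152, 36, 36)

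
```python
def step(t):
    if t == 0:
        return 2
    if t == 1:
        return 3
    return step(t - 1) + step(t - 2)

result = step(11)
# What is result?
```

Build up from base cases: step(0)=2, step(1)=3, step(2)=5, step(3)=8, step(4)=13, step(5)=21, step(6)=34, ..., step(11)=377

Answer: 377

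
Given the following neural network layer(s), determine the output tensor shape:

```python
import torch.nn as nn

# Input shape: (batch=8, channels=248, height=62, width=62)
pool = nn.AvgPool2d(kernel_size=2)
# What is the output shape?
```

Input: (8, 248, 62, 62) -> Output: (8, 248, 31, 31)

Answer: (8, 248, 31, 31)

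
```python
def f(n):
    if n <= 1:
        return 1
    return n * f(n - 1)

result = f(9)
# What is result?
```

f(9) = 9 * 8 * 7 * 6 * 5 * 4 * 3 * 2 * 1 = 362880

Answer: 362880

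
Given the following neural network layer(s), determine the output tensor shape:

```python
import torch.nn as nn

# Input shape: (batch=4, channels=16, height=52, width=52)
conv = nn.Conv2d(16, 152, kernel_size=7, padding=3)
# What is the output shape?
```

Input: (4, 16, 52, 52) -> Output: (4, 152, 52, 52)

Answer: (4, 152, 52, 52)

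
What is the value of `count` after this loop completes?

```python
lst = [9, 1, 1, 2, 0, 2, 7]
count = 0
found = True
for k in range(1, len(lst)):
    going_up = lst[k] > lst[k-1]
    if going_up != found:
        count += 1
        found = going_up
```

Count direction changes in [9, 1, 1, 2, 0, 2, 7]
`count` takes the values: 0 → 1 → 2 → 3 → 4

Answer: 4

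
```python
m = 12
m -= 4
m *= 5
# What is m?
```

Trace:
`m = 12` → m = 12
`m -= 4` → m = 8
`m *= 5` → m = 40
So m = 40

Answer: 40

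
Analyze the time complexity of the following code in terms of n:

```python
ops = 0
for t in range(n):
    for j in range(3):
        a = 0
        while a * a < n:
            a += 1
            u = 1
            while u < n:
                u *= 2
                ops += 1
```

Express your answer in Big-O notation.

Each loop level contributes: n × 1 × √n × log n. Multiplying the contributions gives O(n√n log n).

Answer: O(n√n log n)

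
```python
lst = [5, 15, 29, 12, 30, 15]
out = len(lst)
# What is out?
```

Trace:
`lst = [5, 15, 29, 12, 30, 15]` → lst = [5, 15, 29, 12, 30, 15]
`out = len(lst)` → out = 6
So out = 6

Answer: 6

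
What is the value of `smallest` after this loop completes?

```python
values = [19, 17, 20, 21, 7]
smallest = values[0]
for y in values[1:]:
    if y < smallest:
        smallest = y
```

Minimum of [19, 17, 20, 21, 7]
`smallest` takes the values: 19 → 17 → 7

Answer: 7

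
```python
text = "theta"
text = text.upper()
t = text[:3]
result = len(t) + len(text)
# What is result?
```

Trace:
`text = "theta"` → text = 'theta'
`text = text.upper()` → text = 'THETA'
`t = text[:3]` → t = 'THE'
`result = len(t) + len(text)` → result = 8
So result = 8

Answer: 8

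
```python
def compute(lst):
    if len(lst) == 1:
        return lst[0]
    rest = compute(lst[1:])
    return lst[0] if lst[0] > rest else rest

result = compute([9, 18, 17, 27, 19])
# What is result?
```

Recursive max over [9, 18, 17, 27, 19] = 27

Answer: 27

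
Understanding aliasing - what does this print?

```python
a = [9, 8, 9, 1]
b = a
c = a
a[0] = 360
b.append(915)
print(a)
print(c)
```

Key concept: multiple aliases.
Step by step:
`a = [9, 8, 9, 1]` → a = [9, 8, 9, 1]
`b = a` → b = [9, 8, 9, 1] (same object as a)
`c = a` → c = [9, 8, 9, 1] (same object as a, b)
`a[0] = 360` → a = [360, 8, 9, 1] (same object as b, c); b = [360, 8, 9, 1] (same object as a, c); c = [360, 8, 9, 1] (same object as a, b)
`b.append(915)` → a = [360, 8, 9, 1, 915] (same object as b, c); b = [360, 8, 9, 1, 915] (same object as a, c); c = [360, 8, 9, 1, 915] (same object as a, b)
`print(a)` → prints [360, 8, 9, 1, 915]
`print(c)` → prints [360, 8, 9, 1, 915]

Answer:
[360, 8, 9, 1, 915]
[360, 8, 9, 1, 915]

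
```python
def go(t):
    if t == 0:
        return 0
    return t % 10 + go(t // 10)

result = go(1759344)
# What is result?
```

Sum of digits of 1759344: 4 + 4 + 3 + 9 + 5 + 7 + 1 = 33

Answer: 33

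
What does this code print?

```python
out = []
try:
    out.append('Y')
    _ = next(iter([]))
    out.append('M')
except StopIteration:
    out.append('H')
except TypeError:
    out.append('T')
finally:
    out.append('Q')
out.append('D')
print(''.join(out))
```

Execution trace: 'Y' (try body) → 'H' (except StopIteration) → 'Q' (finally) → 'D' (after the try/except). Output: YHQD

Answer: YHQD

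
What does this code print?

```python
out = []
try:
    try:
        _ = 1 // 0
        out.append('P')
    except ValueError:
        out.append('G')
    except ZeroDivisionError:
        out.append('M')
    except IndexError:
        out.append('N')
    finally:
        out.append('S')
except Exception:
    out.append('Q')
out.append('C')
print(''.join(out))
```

Execution trace: 'M' (inner except ZeroDivisionError) → 'S' (inner finally) → 'C' (after the try/except). Output: MSC

Answer: MSC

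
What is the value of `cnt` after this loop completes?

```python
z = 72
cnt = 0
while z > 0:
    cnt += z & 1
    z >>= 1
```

Count set bits in 72 (binary: 0b1001000)
`cnt` takes the values: 0 → 1 → 2

Answer: 2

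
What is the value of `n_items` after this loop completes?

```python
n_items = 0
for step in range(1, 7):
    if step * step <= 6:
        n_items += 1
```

Count numbers where step² ≤ 6
`n_items` takes the values: 0 → 1 → 2

Answer: 2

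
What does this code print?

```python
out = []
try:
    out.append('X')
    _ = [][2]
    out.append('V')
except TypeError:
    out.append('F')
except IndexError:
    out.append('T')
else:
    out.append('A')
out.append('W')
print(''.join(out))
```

Execution trace: 'X' (try body) → 'T' (except IndexError) → 'W' (after the try/except). Output: XTW

Answer: XTW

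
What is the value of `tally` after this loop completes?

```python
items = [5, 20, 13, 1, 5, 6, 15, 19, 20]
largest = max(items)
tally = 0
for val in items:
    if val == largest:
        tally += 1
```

Count of max value 20 in [5, 20, 13, 1, 5, 6, 15, 19, 20]
`tally` takes the values: 0 → 1 → 2

Answer: 2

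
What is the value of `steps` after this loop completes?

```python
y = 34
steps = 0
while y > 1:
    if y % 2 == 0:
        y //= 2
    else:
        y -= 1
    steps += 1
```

Steps to reduce 34 to 1
`steps` takes the values: 0 → 1 → 2 → 3 → 4 → 5 → 6

Answer: 6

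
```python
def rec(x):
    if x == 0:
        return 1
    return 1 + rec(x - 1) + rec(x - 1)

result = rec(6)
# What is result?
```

rec(x) = 1 + 2·rec(x-1), rec(0)=1. Closed form: (1+1)·2^6 - 1 = 127.

Answer: 127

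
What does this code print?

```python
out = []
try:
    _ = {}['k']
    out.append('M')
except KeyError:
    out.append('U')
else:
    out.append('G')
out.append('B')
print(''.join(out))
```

Execution trace: 'U' (except KeyError) → 'B' (after the try/except). Output: UB

Answer: UB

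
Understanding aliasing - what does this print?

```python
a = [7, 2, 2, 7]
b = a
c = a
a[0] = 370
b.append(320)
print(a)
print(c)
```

Key concept: multiple aliases.
Step by step:
`a = [7, 2, 2, 7]` → a = [7, 2, 2, 7]
`b = a` → b = [7, 2, 2, 7] (same object as a)
`c = a` → c = [7, 2, 2, 7] (same object as a, b)
`a[0] = 370` → a = [370, 2, 2, 7] (same object as b, c); b = [370, 2, 2, 7] (same object as a, c); c = [370, 2, 2, 7] (same object as a, b)
`b.append(320)` → a = [370, 2, 2, 7, 320] (same object as b, c); b = [370, 2, 2, 7, 320] (same object as a, c); c = [370, 2, 2, 7, 320] (same object as a, b)
`print(a)` → prints [370, 2, 2, 7, 320]
`print(c)` → prints [370, 2, 2, 7, 320]

Answer:
[370, 2, 2, 7, 320]
[370, 2, 2, 7, 320]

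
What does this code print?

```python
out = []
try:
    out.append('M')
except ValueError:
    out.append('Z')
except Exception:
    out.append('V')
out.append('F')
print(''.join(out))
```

Execution trace: 'M' (try body, no exception) → 'F' (after the try/except). Output: MF

Answer: MF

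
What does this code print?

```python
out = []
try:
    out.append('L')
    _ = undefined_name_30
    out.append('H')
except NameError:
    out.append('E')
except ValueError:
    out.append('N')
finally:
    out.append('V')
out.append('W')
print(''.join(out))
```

Execution trace: 'L' (try body) → 'E' (except NameError) → 'V' (finally) → 'W' (after the try/except). Output: LEVW

Answer: LEVW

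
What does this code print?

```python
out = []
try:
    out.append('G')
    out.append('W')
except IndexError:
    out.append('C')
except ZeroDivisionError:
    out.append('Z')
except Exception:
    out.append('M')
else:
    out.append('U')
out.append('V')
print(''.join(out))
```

Execution trace: 'G' (try body) → 'W' (try body, no exception) → 'U' (else) → 'V' (after the try/except). Output: GWUV

Answer: GWUV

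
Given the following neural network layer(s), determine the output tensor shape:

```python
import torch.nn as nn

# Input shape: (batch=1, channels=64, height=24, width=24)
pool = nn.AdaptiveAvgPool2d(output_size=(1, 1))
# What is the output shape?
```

Input: (1, 64, 24, 24) -> Output: (1, 64, 1, 1)

Answer: (1, 64, 1, 1)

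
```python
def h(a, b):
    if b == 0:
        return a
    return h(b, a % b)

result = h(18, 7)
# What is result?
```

h(18, 7) -> h(7, 4) -> h(4, 3) -> h(3, 1) -> h(1, 0) -> 1

Answer: 1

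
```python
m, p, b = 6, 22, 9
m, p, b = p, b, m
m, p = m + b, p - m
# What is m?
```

Trace:
`m, p, b = 6, 22, 9` → m = 6; p = 22; b = 9
`m, p, b = p, b, m` → m = 22; p = 9; b = 6
`m, p = m + b, p - m` → m = 28; p = -13
So m = 28

Answer: 28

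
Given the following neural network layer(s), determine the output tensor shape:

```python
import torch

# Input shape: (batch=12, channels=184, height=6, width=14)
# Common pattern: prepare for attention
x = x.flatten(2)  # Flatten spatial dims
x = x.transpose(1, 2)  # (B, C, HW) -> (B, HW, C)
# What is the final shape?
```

Input: (12, 184, 6, 14) -> after flatten(2): (12, 184, 84) -> Output: (12, 84, 184)

Answer: (12, 84, 184)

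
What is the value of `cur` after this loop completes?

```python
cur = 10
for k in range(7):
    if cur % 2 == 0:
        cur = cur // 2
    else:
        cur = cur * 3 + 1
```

Collatz-style transformation from 10
`cur` takes the values: 10 → 5 → 16 → 8 → 4 → 2 → 1 → 4

Answer: 4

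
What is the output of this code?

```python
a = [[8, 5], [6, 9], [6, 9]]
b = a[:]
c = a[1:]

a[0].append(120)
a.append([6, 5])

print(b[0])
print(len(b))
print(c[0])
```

Key concept: slice with nested mutation.
Step by step:
`a = [[8, 5], [6, 9], [6, 9]]` → a = [[8, 5], [6, 9], [6, 9]]
`b = a[:]` → b = [[8, 5], [6, 9], [6, 9]]
`c = a[1:]` → c = [[6, 9], [6, 9]]
`a[0].append(120)` → a = [[8, 5, 120], [6, 9], [6, 9]]; b = [[8, 5, 120], [6, 9], [6, 9]]
`a.append([6, 5])` → a = [[8, 5, 120], [6, 9], [6, 9], [6, 5]]
`print(b[0])` → prints [8, 5, 120]
`print(len(b))` → prints 3
`print(c[0])` → prints [6, 9]

Answer:
[8, 5, 120]
3
[6, 9]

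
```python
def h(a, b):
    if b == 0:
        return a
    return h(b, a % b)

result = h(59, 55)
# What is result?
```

h(59, 55) -> h(55, 4) -> h(4, 3) -> h(3, 1) -> h(1, 0) -> 1

Answer: 1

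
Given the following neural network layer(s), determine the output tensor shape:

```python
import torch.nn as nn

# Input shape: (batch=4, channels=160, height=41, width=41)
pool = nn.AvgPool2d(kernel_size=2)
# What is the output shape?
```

Input: (4, 160, 41, 41) -> Output: (4, 160, 20, 20)

Answer: (4, 160, 20, 20)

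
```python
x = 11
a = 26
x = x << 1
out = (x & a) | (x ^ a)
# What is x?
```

Trace:
`x = 11` → x = 11
`a = 26` → a = 26
`x = x << 1` → x = 22
`out = (x & a) | (x ^ a)` → out = 30
So x = 22

Answer: 22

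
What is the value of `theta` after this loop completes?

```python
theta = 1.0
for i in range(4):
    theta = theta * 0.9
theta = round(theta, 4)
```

Exponential decay: 1.0 * 0.9^4
`theta` takes the values: 1.0 → 0.9 → 0.81 → 0.729 → 0.6561

Answer: 0.6561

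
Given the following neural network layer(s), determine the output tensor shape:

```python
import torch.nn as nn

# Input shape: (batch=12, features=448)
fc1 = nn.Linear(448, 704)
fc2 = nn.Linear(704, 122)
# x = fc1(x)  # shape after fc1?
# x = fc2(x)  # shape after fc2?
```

Input: (12, 448) -> after fc1: (12, 704) -> Output: (12, 122)

Answer: (12, 122)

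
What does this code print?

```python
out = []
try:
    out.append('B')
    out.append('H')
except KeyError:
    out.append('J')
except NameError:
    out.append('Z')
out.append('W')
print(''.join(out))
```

Execution trace: 'B' (try body) → 'H' (try body, no exception) → 'W' (after the try/except). Output: BHW

Answer: BHW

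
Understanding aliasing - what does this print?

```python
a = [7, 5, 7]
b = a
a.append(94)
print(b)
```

Key concept: basic list aliasing.
Step by step:
`a = [7, 5, 7]` → a = [7, 5, 7]
`b = a` → b = [7, 5, 7] (same object as a)
`a.append(94)` → a = [7, 5, 7, 94] (same object as b); b = [7, 5, 7, 94] (same object as a)
`print(b)` → prints [7, 5, 7, 94]

Answer: [7, 5, 7, 94]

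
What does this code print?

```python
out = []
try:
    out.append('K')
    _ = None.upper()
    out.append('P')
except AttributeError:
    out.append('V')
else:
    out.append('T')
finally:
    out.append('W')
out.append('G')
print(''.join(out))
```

Execution trace: 'K' (try body) → 'V' (except AttributeError) → 'W' (finally) → 'G' (after the try/except). Output: KVWG

Answer: KVWG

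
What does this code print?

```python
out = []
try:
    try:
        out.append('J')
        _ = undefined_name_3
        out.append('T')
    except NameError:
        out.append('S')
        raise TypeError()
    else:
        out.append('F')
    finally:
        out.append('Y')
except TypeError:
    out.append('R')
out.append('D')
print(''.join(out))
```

Execution trace: 'J' (inner try body) → 'S' (inner except NameError) → 'Y' (inner finally) → 'R' (outer except TypeError) → 'D' (after the try/except). Output: JSYRD

Answer: JSYRD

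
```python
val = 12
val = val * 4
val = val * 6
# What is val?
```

Trace:
`val = 12` → val = 12
`val = val * 4` → val = 48
`val = val * 6` → val = 288
So val = 288

Answer: 288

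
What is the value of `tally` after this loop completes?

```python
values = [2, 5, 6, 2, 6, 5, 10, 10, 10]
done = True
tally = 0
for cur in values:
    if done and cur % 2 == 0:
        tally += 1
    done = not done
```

Count even values at even positions
`tally` takes the values: 0 → 1 → 2 → 3 → 4 → 5

Answer: 5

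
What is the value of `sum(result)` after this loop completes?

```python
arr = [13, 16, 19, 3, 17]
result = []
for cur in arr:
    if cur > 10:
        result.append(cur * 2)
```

Sum of doubled values > 10
`result` takes the values: [] → [26] → [26, 32] → [26, 32, 38] → [26, 32, 38, 34]
So `sum(result)` = 130

Answer: 130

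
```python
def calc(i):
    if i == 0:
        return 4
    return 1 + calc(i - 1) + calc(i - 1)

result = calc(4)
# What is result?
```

calc(i) = 1 + 2·calc(i-1), calc(0)=4. Closed form: (4+1)·2^4 - 1 = 79.

Answer: 79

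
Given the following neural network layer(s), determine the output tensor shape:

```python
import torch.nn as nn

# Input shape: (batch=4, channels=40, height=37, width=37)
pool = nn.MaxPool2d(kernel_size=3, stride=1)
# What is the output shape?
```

Input: (4, 40, 37, 37) -> Output: (4, 40, 35, 35)

Answer: (4, 40, 35, 35)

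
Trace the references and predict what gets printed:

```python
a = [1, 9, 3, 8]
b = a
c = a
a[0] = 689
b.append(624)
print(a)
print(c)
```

Key concept: multiple aliases.
Step by step:
`a = [1, 9, 3, 8]` → a = [1, 9, 3, 8]
`b = a` → b = [1, 9, 3, 8] (same object as a)
`c = a` → c = [1, 9, 3, 8] (same object as a, b)
`a[0] = 689` → a = [689, 9, 3, 8] (same object as b, c); b = [689, 9, 3, 8] (same object as a, c); c = [689, 9, 3, 8] (same object as a, b)
`b.append(624)` → a = [689, 9, 3, 8, 624] (same object as b, c); b = [689, 9, 3, 8, 624] (same object as a, c); c = [689, 9, 3, 8, 624] (same object as a, b)
`print(a)` → prints [689, 9, 3, 8, 624]
`print(c)` → prints [689, 9, 3, 8, 624]

Answer:
[689, 9, 3, 8, 624]
[689, 9, 3, 8, 624]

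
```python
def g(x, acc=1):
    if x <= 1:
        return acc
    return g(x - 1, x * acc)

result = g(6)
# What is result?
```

Accumulator trace (n, acc): (6, 1) -> (5, 6) -> (4, 30) -> (3, 120) -> (2, 360) -> (1, 720) -> return 720

Answer: 720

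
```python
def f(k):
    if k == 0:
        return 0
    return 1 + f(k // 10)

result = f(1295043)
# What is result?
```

Count of digits of 1295043: 7

Answer: 7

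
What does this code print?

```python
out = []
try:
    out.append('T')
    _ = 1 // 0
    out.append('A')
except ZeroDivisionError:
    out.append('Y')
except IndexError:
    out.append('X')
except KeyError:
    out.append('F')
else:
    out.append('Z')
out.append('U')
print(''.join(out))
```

Execution trace: 'T' (try body) → 'Y' (except ZeroDivisionError) → 'U' (after the try/except). Output: TYU

Answer: TYU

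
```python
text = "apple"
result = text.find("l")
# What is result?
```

Trace:
`text = "apple"` → text = 'apple'
`result = text.find("l")` → result = 3
So result = 3

Answer: 3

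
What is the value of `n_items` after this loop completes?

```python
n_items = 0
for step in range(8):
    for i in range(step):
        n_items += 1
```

Triangle number: 0+1+2+...+7
`n_items` takes the values: 0 → 1 → 2 → 3 → 4 → 5 → 6 → 7 → 8 → 9 → 10 → 11 → 12 → 13 → 14 → 15 → 16 → 17 → 18 → 19 → 20 → 21 → 22 → 23 → 24 → 25 → 26 → 27 → 28

Answer: 28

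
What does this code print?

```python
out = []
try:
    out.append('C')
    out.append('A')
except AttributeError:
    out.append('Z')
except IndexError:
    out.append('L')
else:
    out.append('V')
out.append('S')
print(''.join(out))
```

Execution trace: 'C' (try body) → 'A' (try body, no exception) → 'V' (else) → 'S' (after the try/except). Output: CAVS

Answer: CAVS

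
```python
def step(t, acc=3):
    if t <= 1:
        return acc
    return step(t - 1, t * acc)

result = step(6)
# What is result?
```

Accumulator trace (n, acc): (6, 3) -> (5, 18) -> (4, 90) -> (3, 360) -> (2, 1080) -> (1, 2160) -> return 2160

Answer: 2160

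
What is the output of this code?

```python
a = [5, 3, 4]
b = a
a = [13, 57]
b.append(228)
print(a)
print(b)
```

Key concept: rebinding vs mutation: a is rebound to a new list, b still points at the original.
Step by step:
`a = [5, 3, 4]` → a = [5, 3, 4]
`b = a` → b = [5, 3, 4] (same object as a)
`a = [13, 57]` → a = [13, 57]
`b.append(228)` → b = [5, 3, 4, 228]
`print(a)` → prints [13, 57]
`print(b)` → prints [5, 3, 4, 228]

Answer:
[13, 57]
[5, 3, 4, 228]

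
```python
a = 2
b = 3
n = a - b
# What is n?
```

Trace:
`a = 2` → a = 2
`b = 3` → b = 3
`n = a - b` → n = -1
So n = -1

Answer: -1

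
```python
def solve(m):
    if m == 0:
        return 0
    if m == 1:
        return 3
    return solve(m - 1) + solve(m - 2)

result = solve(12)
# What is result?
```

Build up from base cases: solve(0)=0, solve(1)=3, solve(2)=3, solve(3)=6, solve(4)=9, solve(5)=15, solve(6)=24, ..., solve(12)=432

Answer: 432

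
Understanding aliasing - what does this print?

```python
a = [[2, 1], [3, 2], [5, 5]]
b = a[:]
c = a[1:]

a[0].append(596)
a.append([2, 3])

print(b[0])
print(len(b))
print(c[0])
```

Key concept: slice with nested mutation.
Step by step:
`a = [[2, 1], [3, 2], [5, 5]]` → a = [[2, 1], [3, 2], [5, 5]]
`b = a[:]` → b = [[2, 1], [3, 2], [5, 5]]
`c = a[1:]` → c = [[3, 2], [5, 5]]
`a[0].append(596)` → a = [[2, 1, 596], [3, 2], [5, 5]]; b = [[2, 1, 596], [3, 2], [5, 5]]
`a.append([2, 3])` → a = [[2, 1, 596], [3, 2], [5, 5], [2, 3]]
`print(b[0])` → prints [2, 1, 596]
`print(len(b))` → prints 3
`print(c[0])` → prints [3, 2]

Answer:
[2, 1, 596]
3
[3, 2]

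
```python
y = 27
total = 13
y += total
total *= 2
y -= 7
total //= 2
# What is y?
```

Trace:
`y = 27` → y = 27
`total = 13` → total = 13
`y += total` → y = 40
`total *= 2` → total = 26
`y -= 7` → y = 33
`total //= 2` → total = 13
So y = 33

Answer: 33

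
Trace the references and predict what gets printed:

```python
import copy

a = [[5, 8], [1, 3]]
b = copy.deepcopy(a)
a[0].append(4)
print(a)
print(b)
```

Key concept: deep copy is fully independent.
Step by step:
`a = [[5, 8], [1, 3]]` → a = [[5, 8], [1, 3]]
`b = copy.deepcopy(a)` → b = [[5, 8], [1, 3]]
`a[0].append(4)` → a = [[5, 8, 4], [1, 3]]
`print(a)` → prints [[5, 8, 4], [1, 3]]
`print(b)` → prints [[5, 8], [1, 3]]

Answer:
[[5, 8, 4], [1, 3]]
[[5, 8], [1, 3]]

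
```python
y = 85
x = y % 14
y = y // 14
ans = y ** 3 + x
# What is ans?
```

Trace:
`y = 85` → y = 85
`x = y % 14` → x = 1
`y = y // 14` → y = 6
`ans = y ** 3 + x` → ans = 217
So ans = 217

Answer: 217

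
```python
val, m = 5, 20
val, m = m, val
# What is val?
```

Trace:
`val, m = 5, 20` → val = 5; m = 20
`val, m = m, val` → val = 20; m = 5
So val = 20

Answer: 20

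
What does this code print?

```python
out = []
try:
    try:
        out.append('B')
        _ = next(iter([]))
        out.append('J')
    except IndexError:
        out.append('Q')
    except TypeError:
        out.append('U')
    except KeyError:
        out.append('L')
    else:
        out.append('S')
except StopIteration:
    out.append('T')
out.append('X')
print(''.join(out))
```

Execution trace: 'B' (try body) → 'T' (outer except StopIteration) → 'X' (after the try/except). Output: BTX

Answer: BTX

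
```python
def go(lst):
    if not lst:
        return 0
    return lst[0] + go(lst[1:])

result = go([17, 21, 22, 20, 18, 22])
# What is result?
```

17 + 21 + 22 + 20 + 18 + 22 + 0 = 120

Answer: 120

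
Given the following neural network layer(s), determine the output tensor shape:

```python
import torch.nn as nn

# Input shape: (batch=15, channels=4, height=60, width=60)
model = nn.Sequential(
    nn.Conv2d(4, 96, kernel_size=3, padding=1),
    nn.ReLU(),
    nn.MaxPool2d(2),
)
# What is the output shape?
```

Input: (15, 4, 60, 60) -> after Conv2d: (15, 96, 60, 60) -> after ReLU: (15, 96, 60, 60) -> Output: (15, 96, 30, 30)

Answer: (15, 96, 30, 30)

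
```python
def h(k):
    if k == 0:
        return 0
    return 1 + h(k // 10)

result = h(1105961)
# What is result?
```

Count of digits of 1105961: 7

Answer: 7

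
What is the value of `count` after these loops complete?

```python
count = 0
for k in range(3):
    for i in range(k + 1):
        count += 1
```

Triangle: 1 + 2 + ... + 3
`count` takes the values: 0 → 1 → 2 → 3 → 4 → 5 → 6

Answer: 6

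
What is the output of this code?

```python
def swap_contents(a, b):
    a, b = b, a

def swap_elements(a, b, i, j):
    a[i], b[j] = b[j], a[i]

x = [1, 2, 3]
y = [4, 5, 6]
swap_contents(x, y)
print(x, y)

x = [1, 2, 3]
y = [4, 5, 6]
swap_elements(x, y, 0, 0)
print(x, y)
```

Key concept: parameter rebinding vs mutation.
Step by step:
`x = [1, 2, 3]` → x = [1, 2, 3]
`y = [4, 5, 6]` → y = [4, 5, 6]
`swap_contents(x, y)` → no visible change to tracked variables
`print(x, y)` → prints [1, 2, 3] [4, 5, 6]
`x = [1, 2, 3]` → x = [1, 2, 3]
`y = [4, 5, 6]` → y = [4, 5, 6]
`swap_elements(x, y, 0, 0)` → x = [4, 2, 3]; y = [1, 5, 6]
`print(x, y)` → prints [4, 2, 3] [1, 5, 6]

Answer:
[1, 2, 3] [4, 5, 6]
[4, 2, 3] [1, 5, 6]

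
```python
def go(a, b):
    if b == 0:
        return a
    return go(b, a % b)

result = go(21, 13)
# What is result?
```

go(21, 13) -> go(13, 8) -> go(8, 5) -> go(5, 3) -> go(3, 2) -> go(2, 1) -> go(1, 0) -> 1

Answer: 1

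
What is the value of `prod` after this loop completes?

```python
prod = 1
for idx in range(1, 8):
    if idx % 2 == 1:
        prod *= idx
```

Product of odd numbers 1 to 7
`prod` takes the values: 1 → 3 → 15 → 105

Answer: 105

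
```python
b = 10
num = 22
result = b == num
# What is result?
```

Trace:
`b = 10` → b = 10
`num = 22` → num = 22
`result = b == num` → result = False
So result = False

Answer: False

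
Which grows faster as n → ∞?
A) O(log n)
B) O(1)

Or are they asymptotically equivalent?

O(log n) vs O(1): Higher order terms dominate.

Answer: A) O(log n) grows faster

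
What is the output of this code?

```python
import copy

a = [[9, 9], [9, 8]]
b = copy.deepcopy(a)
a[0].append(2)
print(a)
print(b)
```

Key concept: deep copy is fully independent.
Step by step:
`a = [[9, 9], [9, 8]]` → a = [[9, 9], [9, 8]]
`b = copy.deepcopy(a)` → b = [[9, 9], [9, 8]]
`a[0].append(2)` → a = [[9, 9, 2], [9, 8]]
`print(a)` → prints [[9, 9, 2], [9, 8]]
`print(b)` → prints [[9, 9], [9, 8]]

Answer:
[[9, 9, 2], [9, 8]]
[[9, 9], [9, 8]]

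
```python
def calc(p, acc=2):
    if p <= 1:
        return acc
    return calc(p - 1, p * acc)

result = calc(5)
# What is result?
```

Accumulator trace (n, acc): (5, 2) -> (4, 10) -> (3, 40) -> (2, 120) -> (1, 240) -> return 240

Answer: 240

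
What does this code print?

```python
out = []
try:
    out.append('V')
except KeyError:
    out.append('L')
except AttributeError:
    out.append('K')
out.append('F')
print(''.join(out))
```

Execution trace: 'V' (try body, no exception) → 'F' (after the try/except). Output: VF

Answer: VF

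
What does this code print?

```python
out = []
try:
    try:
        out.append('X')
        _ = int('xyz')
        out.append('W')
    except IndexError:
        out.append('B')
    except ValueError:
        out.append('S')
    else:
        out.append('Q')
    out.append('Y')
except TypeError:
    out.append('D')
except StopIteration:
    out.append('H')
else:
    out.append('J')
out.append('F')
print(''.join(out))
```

Execution trace: 'X' (inner try body) → 'S' (inner except ValueError) → 'Y' (try body, no exception) → 'J' (else) → 'F' (after the try/except). Output: XSYJF

Answer: XSYJF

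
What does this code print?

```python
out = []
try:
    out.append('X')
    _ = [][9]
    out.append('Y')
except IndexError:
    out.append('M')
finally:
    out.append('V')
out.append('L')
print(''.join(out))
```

Execution trace: 'X' (try body) → 'M' (except IndexError) → 'V' (finally) → 'L' (after the try/except). Output: XMVL

Answer: XMVL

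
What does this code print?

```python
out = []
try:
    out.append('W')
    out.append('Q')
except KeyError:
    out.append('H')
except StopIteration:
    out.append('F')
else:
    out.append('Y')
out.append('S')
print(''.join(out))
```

Execution trace: 'W' (try body) → 'Q' (try body, no exception) → 'Y' (else) → 'S' (after the try/except). Output: WQYS

Answer: WQYS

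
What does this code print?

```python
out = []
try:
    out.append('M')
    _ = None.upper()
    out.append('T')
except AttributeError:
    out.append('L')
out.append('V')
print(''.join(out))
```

Execution trace: 'M' (try body) → 'L' (except AttributeError) → 'V' (after the try/except). Output: MLV

Answer: MLV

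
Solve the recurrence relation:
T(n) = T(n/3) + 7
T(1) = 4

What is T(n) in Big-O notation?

Each step divides n by 3 and adds 7. After log_3(n) steps we reach T(1)=4. So T(n) = 7·log_3(n) + 4 = O(log n).

Answer: O(log n)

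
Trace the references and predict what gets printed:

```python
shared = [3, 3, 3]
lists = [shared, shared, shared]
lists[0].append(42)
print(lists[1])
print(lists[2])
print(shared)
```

Key concept: list of same reference.
Step by step:
`shared = [3, 3, 3]` → shared = [3, 3, 3]
`lists = [shared, shared, shared]` → lists = [[3, 3, 3], [3, 3, 3], [3, 3, 3]]
`lists[0].append(42)` → shared = [3, 3, 3, 42]; lists = [[3, 3, 3, 42], [3, 3, 3, 42], [3, 3, 3, 42]]
`print(lists[1])` → prints [3, 3, 3, 42]
`print(lists[2])` → prints [3, 3, 3, 42]
`print(shared)` → prints [3, 3, 3, 42]

Answer:
[3, 3, 3, 42]
[3, 3, 3, 42]
[3, 3, 3, 42]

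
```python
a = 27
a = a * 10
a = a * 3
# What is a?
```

Trace:
`a = 27` → a = 27
`a = a * 10` → a = 270
`a = a * 3` → a = 810
So a = 810

Answer: 810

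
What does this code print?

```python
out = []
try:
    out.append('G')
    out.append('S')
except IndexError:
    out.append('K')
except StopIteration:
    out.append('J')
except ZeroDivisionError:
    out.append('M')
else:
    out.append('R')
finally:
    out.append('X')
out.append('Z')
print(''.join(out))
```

Execution trace: 'G' (try body) → 'S' (try body, no exception) → 'R' (else) → 'X' (finally) → 'Z' (after the try/except). Output: GSRXZ

Answer: GSRXZ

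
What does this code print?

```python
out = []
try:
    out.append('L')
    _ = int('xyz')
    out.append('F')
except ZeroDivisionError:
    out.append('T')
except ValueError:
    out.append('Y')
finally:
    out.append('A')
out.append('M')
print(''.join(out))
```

Execution trace: 'L' (try body) → 'Y' (except ValueError) → 'A' (finally) → 'M' (after the try/except). Output: LYAM

Answer: LYAM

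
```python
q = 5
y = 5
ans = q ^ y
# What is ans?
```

Trace:
`q = 5` → q = 5
`y = 5` → y = 5
`ans = q ^ y` → ans = 0
So ans = 0

Answer: 0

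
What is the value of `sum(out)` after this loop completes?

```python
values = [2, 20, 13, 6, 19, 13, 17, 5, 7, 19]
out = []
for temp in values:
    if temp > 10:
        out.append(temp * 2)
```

Sum of doubled values > 10
`out` takes the values: [] → [40] → [40, 26] → [40, 26, 38] → [40, 26, 38, 26] → [40, 26, 38, 26, 34] → [40, 26, 38, 26, 34, 38]
So `sum(out)` = 202

Answer: 202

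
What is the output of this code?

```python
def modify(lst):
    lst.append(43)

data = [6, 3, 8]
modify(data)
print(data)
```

Key concept: function modifies passed list.
Step by step:
`data = [6, 3, 8]` → data = [6, 3, 8]
`modify(data)` → data = [6, 3, 8, 43]
`print(data)` → prints [6, 3, 8, 43]

Answer: [6, 3, 8, 43]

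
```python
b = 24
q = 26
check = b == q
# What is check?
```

Trace:
`b = 24` → b = 24
`q = 26` → q = 26
`check = b == q` → check = False
So check = False

Answer: False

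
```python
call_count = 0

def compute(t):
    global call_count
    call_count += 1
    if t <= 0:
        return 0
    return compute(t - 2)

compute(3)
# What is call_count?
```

Linear recursion stepping by 2: 3 calls from t=3 down to ≤0.

Answer: 3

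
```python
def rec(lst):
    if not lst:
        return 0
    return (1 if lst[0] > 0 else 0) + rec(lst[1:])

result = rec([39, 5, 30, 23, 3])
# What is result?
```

Count of positive elements in [39, 5, 30, 23, 3] = 5

Answer: 5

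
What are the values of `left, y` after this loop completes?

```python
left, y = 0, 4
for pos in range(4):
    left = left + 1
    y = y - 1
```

left goes 0→4, y goes 4→0
`left, y` takes the values: (0, 4) → (1, 4) → (1, 3) → (2, 3) → (2, 2) → (3, 2) → (3, 1) → (4, 1) → (4, 0)

Answer: 4, 0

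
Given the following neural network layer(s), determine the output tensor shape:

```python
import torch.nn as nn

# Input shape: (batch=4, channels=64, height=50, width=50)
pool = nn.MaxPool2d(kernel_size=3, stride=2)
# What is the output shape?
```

Input: (4, 64, 50, 50) -> Output: (4, 64, 24, 24)

Answer: (4, 64, 24, 24)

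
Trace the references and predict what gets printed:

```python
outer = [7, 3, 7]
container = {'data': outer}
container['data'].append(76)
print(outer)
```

Key concept: dict holds reference to list.
Step by step:
`outer = [7, 3, 7]` → outer = [7, 3, 7]
`container = {'data': outer}` → container = {'data': [7, 3, 7]}
`container['data'].append(76)` → outer = [7, 3, 7, 76]; container = {'data': [7, 3, 7, 76]}
`print(outer)` → prints [7, 3, 7, 76]

Answer: [7, 3, 7, 76]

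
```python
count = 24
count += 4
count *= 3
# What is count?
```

Trace:
`count = 24` → count = 24
`count += 4` → count = 28
`count *= 3` → count = 84
So count = 84

Answer: 84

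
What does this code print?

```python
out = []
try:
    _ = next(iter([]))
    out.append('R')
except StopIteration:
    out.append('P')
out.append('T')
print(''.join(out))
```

Execution trace: 'P' (except StopIteration) → 'T' (after the try/except). Output: PT

Answer: PT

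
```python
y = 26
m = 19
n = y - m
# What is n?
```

Trace:
`y = 26` → y = 26
`m = 19` → m = 19
`n = y - m` → n = 7
So n = 7

Answer: 7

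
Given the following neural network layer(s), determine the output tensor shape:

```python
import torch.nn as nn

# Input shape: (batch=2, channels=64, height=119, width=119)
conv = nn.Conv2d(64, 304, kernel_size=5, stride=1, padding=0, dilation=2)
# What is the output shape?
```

Input: (2, 64, 119, 119) -> Output: (2, 304, 111, 111)

Answer: (2, 304, 111, 111)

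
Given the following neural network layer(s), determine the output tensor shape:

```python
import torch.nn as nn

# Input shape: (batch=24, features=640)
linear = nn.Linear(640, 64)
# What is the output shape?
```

Input: (24, 640) -> Output: (24, 64)

Answer: (24, 64)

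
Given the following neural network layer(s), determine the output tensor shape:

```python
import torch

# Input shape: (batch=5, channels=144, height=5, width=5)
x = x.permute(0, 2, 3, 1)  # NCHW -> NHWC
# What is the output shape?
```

Input: (5, 144, 5, 5) -> Output: (5, 5, 5, 144)

Answer: (5, 5, 5, 144)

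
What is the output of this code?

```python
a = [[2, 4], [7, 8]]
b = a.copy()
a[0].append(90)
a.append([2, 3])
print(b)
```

Key concept: shallow copy with nested lists.
Step by step:
`a = [[2, 4], [7, 8]]` → a = [[2, 4], [7, 8]]
`b = a.copy()` → b = [[2, 4], [7, 8]]
`a[0].append(90)` → a = [[2, 4, 90], [7, 8]]; b = [[2, 4, 90], [7, 8]]
`a.append([2, 3])` → a = [[2, 4, 90], [7, 8], [2, 3]]
`print(b)` → prints [[2, 4, 90], [7, 8]]

Answer: [[2, 4, 90], [7, 8]]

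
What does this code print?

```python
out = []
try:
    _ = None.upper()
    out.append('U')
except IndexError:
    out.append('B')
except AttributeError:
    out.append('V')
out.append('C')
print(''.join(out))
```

Execution trace: 'V' (except AttributeError) → 'C' (after the try/except). Output: VC

Answer: VC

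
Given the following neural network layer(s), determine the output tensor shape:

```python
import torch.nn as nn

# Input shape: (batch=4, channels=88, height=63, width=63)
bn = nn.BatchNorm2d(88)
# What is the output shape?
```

Input: (4, 88, 63, 63) -> Output: (4, 88, 63, 63)

Answer: (4, 88, 63, 63)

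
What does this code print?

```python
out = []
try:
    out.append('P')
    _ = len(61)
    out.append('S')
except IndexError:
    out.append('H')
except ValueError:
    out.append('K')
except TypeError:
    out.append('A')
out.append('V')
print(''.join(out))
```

Execution trace: 'P' (try body) → 'A' (except TypeError) → 'V' (after the try/except). Output: PAV

Answer: PAV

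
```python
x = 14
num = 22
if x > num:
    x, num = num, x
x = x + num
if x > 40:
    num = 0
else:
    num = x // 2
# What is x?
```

Trace:
`x = 14` → x = 14
`num = 22` → num = 22
`if x > num: ...` → x > num is False → no variable changes
`x = x + num` → x = 36
`if x > 40: ...` → x > 40 is False, take else branch → num = 18
So x = 36

Answer: 36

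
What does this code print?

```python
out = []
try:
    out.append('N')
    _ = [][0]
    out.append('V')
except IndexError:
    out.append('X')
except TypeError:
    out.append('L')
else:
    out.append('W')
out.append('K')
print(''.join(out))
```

Execution trace: 'N' (try body) → 'X' (except IndexError) → 'K' (after the try/except). Output: NXK

Answer: NXK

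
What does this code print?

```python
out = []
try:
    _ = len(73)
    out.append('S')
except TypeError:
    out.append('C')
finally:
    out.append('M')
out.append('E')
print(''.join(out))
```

Execution trace: 'C' (except TypeError) → 'M' (finally) → 'E' (after the try/except). Output: CME

Answer: CME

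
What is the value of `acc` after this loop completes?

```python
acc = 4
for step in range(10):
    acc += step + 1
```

Start at 4, add 1 to 10 = 59
`acc` takes the values: 4 → 5 → 7 → 10 → 14 → 19 → 25 → 32 → 40 → 49 → 59

Answer: 59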